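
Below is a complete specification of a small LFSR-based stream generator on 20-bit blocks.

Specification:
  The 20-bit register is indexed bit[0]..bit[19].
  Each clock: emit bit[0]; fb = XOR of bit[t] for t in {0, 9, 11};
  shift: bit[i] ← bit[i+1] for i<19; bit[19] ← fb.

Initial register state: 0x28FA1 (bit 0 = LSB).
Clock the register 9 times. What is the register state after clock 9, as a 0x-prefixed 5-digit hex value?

0x5B947

reg_0 = 0x28FA1
clock 1: out=1, reg = 0x947D0
clock 2: out=0, reg = 0xCA3E8
clock 3: out=0, reg = 0xE51F4
clock 4: out=0, reg = 0x728FA
clock 5: out=0, reg = 0xB947D
clock 6: out=1, reg = 0xDCA3E
clock 7: out=0, reg = 0x6E51F
clock 8: out=1, reg = 0xB728F
clock 9: out=1, reg = 0x5B947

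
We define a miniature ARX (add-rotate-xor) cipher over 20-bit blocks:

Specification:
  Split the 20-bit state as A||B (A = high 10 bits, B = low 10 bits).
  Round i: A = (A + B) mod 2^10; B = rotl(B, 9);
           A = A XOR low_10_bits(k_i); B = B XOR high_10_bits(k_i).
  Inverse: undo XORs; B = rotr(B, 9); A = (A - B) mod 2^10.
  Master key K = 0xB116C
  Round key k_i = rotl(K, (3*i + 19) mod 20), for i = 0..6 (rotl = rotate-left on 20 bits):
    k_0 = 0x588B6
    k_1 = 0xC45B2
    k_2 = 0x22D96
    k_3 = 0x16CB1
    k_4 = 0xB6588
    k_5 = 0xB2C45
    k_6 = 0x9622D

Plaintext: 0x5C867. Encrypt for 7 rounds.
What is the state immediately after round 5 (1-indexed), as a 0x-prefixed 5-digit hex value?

0x37741

s_0 = plaintext = 0x5C867
s_1 = Round(s_0, k_0) = 0x5BF51
s_2 = Round(s_1, k_1) = 0x5C8B9
s_3 = Round(s_2, k_2) = 0xEF6D7
s_4 = Round(s_3, k_3) = 0x89730
s_5 = Round(s_4, k_4) = 0x37741
s_6 = Round(s_5, k_5) = 0x16D6B
s_7 = Round(s_6, k_6) = 0xFACED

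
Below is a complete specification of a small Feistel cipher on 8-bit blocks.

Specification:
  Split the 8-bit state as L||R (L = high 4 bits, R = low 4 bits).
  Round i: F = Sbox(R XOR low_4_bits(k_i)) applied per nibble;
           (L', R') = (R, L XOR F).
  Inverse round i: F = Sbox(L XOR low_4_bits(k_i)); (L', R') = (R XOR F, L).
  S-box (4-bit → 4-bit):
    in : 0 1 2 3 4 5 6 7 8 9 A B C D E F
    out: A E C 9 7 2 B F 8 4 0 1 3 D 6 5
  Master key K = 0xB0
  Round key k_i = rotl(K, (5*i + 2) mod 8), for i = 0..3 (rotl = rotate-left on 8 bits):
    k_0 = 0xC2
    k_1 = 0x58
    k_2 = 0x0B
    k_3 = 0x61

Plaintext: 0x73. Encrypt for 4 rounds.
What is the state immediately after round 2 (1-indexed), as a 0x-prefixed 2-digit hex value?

s_0 = plaintext = 0x73
s_1 = Round(s_0, k_0) = 0x39
s_2 = Round(s_1, k_1) = 0x9D
s_3 = Round(s_2, k_2) = 0xD2
s_4 = Round(s_3, k_3) = 0x24

0x9D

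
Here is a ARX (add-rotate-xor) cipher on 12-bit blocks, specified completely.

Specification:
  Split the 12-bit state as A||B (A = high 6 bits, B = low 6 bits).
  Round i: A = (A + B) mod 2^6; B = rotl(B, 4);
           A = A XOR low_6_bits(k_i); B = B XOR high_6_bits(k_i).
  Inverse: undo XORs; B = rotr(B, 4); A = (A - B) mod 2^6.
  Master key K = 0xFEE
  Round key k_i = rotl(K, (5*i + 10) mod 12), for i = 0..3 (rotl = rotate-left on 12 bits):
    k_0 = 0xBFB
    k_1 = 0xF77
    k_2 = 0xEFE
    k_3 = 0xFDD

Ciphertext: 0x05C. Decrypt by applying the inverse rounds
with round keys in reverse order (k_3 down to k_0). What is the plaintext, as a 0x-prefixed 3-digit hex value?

0xAD4

s_0 = ciphertext = 0x05C
s_1 = InvRound(s_0, k_3) = 0x38E
s_2 = InvRound(s_1, k_2) = 0x657
s_3 = InvRound(s_2, k_1) = 0x12A
s_4 = InvRound(s_3, k_0) = 0xAD4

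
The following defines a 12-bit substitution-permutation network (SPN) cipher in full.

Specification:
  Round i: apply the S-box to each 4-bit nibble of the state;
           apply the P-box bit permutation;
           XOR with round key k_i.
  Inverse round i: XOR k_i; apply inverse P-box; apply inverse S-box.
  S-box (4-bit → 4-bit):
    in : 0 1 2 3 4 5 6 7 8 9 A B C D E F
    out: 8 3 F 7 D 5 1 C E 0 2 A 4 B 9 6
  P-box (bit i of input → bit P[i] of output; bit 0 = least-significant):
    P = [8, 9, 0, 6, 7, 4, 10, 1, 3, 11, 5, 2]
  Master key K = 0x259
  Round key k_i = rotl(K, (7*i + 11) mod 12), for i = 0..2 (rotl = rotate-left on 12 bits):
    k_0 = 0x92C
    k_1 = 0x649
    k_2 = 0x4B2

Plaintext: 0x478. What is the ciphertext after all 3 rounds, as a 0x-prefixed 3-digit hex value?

s_0 = plaintext = 0x478
s_1 = Round(s_0, k_0) = 0xF43
s_2 = Round(s_1, k_1) = 0x9EA
s_3 = Round(s_2, k_2) = 0x630

0x630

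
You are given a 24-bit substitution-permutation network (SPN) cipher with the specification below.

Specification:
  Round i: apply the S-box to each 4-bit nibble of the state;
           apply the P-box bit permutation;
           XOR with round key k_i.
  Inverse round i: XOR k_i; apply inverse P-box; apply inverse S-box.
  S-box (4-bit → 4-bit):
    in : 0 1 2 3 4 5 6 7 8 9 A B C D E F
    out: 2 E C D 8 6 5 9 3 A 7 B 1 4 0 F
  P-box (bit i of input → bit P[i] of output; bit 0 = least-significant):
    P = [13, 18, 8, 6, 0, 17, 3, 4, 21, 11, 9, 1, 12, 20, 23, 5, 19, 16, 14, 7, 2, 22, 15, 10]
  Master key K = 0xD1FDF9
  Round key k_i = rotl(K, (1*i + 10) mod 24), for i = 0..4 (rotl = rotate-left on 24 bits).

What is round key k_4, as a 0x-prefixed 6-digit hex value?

K = 0xD1FDF9
k_0 = rotl(K, (1*0+10) mod 24) = rotl(K, 10) = 0xF7E747
k_1 = rotl(K, (1*1+10) mod 24) = rotl(K, 11) = 0xEFCE8F
k_2 = rotl(K, (1*2+10) mod 24) = rotl(K, 12) = 0xDF9D1F
k_3 = rotl(K, (1*3+10) mod 24) = rotl(K, 13) = 0xBF3A3F
k_4 = rotl(K, (1*4+10) mod 24) = rotl(K, 14) = 0x7E747F

0x7E747F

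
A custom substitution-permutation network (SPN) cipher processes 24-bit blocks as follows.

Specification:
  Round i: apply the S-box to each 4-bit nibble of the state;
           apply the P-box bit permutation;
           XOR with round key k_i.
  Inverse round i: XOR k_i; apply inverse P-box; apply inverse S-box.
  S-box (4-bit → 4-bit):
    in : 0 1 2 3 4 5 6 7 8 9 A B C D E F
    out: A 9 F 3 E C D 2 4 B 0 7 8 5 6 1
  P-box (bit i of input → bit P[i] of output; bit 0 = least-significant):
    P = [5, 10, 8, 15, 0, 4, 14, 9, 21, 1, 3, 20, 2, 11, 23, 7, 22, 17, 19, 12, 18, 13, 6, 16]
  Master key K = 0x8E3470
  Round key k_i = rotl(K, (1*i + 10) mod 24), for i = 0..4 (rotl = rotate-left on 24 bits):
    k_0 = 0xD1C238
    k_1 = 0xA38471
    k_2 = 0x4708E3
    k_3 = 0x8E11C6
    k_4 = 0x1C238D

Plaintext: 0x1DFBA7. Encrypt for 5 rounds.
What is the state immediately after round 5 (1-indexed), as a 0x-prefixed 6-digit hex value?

s_0 = plaintext = 0x1DFBA7
s_1 = Round(s_0, k_0) = 0xBCC636
s_2 = Round(s_1, k_1) = 0x973588
s_3 = Round(s_2, k_2) = 0x5061EF
s_4 = Round(s_3, k_3) = 0x3D4132
s_5 = Round(s_4, k_4) = 0xE08E3C

0xE08E3C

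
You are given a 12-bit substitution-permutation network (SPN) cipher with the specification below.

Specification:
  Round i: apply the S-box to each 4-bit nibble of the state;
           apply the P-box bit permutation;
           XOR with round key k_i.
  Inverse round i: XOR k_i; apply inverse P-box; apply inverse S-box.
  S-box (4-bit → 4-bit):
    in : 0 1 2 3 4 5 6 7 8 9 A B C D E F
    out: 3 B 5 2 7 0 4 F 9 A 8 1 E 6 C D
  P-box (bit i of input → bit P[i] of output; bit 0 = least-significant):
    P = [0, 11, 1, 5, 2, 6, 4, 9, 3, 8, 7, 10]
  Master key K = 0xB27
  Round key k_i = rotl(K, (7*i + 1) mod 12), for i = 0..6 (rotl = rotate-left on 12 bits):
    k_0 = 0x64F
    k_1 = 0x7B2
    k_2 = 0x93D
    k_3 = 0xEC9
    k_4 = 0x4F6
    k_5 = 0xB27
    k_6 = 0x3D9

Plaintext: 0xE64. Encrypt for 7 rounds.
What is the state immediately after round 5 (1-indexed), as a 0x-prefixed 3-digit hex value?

s_0 = plaintext = 0xE64
s_1 = Round(s_0, k_0) = 0xADC
s_2 = Round(s_1, k_1) = 0xBC0
s_3 = Round(s_2, k_2) = 0x364
s_4 = Round(s_3, k_3) = 0x7DA
s_5 = Round(s_4, k_4) = 0x10E
s_6 = Round(s_5, k_5) = 0xE49
s_7 = Round(s_6, k_6) = 0xF2D

0x10E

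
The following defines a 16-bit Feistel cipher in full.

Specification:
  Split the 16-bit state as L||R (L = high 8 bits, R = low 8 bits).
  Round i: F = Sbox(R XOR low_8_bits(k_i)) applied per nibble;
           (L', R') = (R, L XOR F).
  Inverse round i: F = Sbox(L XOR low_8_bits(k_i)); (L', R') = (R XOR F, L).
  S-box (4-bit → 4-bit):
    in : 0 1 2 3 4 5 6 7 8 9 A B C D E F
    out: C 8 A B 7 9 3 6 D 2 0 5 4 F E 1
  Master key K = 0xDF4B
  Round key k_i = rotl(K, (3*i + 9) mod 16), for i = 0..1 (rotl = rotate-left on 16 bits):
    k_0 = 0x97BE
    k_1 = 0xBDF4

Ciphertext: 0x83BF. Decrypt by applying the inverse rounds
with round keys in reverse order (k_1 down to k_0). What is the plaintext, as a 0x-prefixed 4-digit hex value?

s_0 = ciphertext = 0x83BF
s_1 = InvRound(s_0, k_1) = 0xD983
s_2 = InvRound(s_1, k_0) = 0xB5D9

0xB5D9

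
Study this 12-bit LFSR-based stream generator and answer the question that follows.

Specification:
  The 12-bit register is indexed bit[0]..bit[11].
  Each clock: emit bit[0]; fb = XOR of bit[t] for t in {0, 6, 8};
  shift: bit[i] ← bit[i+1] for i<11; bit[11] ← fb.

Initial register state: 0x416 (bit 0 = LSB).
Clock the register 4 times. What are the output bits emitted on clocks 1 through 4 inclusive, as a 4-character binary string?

reg_0 = 0x416
clock 1: out=0, reg = 0x20B
clock 2: out=1, reg = 0x905
clock 3: out=1, reg = 0x482
clock 4: out=0, reg = 0x241

0110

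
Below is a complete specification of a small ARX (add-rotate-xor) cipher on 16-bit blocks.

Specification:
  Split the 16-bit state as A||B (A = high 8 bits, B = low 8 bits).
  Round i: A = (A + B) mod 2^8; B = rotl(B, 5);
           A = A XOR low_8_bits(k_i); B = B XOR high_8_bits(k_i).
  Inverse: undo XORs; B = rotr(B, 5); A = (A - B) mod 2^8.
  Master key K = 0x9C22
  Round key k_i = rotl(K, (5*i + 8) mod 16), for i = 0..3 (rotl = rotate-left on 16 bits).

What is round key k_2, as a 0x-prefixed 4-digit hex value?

0x708A

K = 0x9C22
k_0 = rotl(K, (5*0+8) mod 16) = rotl(K, 8) = 0x229C
k_1 = rotl(K, (5*1+8) mod 16) = rotl(K, 13) = 0x5384
k_2 = rotl(K, (5*2+8) mod 16) = rotl(K, 2) = 0x708A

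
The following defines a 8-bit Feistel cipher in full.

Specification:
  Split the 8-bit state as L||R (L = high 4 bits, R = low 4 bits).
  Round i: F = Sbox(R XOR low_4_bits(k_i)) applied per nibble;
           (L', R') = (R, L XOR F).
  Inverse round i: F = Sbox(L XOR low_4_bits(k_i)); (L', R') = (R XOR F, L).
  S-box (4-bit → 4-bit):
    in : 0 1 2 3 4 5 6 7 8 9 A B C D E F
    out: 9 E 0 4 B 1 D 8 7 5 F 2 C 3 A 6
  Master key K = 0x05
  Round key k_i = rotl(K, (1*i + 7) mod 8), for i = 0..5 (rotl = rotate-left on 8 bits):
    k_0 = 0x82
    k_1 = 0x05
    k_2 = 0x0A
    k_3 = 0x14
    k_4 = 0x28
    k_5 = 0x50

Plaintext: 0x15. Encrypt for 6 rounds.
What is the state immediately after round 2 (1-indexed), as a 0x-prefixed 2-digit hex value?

s_0 = plaintext = 0x15
s_1 = Round(s_0, k_0) = 0x59
s_2 = Round(s_1, k_1) = 0x99
s_3 = Round(s_2, k_2) = 0x9D
s_4 = Round(s_3, k_3) = 0xDC
s_5 = Round(s_4, k_4) = 0xC6
s_6 = Round(s_5, k_5) = 0x61

0x99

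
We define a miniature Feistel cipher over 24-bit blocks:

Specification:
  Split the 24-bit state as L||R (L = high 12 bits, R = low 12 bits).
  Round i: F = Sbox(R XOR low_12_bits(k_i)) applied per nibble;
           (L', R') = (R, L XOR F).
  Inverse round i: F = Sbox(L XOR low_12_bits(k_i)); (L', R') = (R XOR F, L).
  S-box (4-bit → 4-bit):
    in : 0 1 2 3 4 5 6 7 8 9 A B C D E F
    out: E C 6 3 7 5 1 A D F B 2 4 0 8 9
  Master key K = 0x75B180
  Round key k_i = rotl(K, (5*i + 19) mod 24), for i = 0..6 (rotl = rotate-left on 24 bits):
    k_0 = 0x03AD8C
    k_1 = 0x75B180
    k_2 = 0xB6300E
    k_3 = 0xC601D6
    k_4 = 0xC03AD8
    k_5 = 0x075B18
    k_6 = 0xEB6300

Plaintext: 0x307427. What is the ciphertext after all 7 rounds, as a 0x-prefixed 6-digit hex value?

s_0 = plaintext = 0x307427
s_1 = Round(s_0, k_0) = 0x427CB5
s_2 = Round(s_1, k_1) = 0xCB5412
s_3 = Round(s_2, k_2) = 0x412B71
s_4 = Round(s_3, k_3) = 0xB71FA8
s_5 = Round(s_4, k_4) = 0xFA8EDF
s_6 = Round(s_5, k_5) = 0xEDFAE2
s_7 = Round(s_6, k_6) = 0xAE2159

0xAE2159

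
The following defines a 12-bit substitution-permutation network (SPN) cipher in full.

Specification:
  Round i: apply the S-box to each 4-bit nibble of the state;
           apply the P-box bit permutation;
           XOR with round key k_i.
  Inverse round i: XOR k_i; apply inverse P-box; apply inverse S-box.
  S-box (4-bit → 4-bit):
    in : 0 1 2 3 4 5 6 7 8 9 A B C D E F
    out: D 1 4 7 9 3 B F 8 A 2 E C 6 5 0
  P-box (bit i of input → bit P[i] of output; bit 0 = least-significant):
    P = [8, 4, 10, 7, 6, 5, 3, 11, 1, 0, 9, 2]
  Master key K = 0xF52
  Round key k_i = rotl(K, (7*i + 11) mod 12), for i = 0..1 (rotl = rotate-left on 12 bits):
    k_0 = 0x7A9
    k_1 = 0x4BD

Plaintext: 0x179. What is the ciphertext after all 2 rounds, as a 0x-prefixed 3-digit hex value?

0x1CD

s_0 = plaintext = 0x179
s_1 = Round(s_0, k_0) = 0xF53
s_2 = Round(s_1, k_1) = 0x1CD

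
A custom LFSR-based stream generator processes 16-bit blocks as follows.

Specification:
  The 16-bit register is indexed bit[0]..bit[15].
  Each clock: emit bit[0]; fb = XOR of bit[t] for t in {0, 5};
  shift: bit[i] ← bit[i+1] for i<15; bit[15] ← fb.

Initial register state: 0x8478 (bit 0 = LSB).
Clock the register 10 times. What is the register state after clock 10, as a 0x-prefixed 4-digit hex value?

0x16E1

reg_0 = 0x8478
clock 1: out=0, reg = 0xC23C
clock 2: out=0, reg = 0xE11E
clock 3: out=0, reg = 0x708F
clock 4: out=1, reg = 0xB847
clock 5: out=1, reg = 0xDC23
clock 6: out=1, reg = 0x6E11
clock 7: out=1, reg = 0xB708
clock 8: out=0, reg = 0x5B84
clock 9: out=0, reg = 0x2DC2
clock 10: out=0, reg = 0x16E1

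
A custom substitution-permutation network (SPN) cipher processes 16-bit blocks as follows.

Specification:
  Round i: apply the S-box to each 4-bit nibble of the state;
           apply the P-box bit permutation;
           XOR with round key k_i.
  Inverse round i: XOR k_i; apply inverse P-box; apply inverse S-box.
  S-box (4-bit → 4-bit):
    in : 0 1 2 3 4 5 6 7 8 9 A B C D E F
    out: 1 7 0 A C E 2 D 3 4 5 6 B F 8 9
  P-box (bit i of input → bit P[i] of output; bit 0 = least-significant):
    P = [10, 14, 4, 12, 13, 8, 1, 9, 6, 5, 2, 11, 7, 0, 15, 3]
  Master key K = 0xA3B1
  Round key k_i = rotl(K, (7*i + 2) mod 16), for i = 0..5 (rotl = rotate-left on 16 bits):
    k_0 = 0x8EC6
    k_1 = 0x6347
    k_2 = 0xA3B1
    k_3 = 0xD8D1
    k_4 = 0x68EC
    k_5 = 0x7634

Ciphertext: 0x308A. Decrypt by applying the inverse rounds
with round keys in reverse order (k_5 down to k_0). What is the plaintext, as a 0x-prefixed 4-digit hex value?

s_0 = ciphertext = 0x308A
s_1 = InvRound(s_0, k_5) = 0xFB41
s_2 = InvRound(s_1, k_4) = 0xDB3E
s_3 = InvRound(s_2, k_3) = 0xC152
s_4 = InvRound(s_3, k_2) = 0x8876
s_5 = InvRound(s_4, k_1) = 0xB3CB
s_6 = InvRound(s_5, k_0) = 0x348F

0x348F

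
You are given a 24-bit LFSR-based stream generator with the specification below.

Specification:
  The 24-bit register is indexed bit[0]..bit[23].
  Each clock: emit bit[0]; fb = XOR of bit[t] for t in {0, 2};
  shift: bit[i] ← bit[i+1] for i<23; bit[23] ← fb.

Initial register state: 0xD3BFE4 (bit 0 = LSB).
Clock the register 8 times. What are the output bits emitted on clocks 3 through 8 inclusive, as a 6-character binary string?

reg_0 = 0xD3BFE4
clock 1: out=0, reg = 0xE9DFF2
clock 2: out=0, reg = 0x74EFF9
clock 3: out=1, reg = 0xBA77FC
clock 4: out=0, reg = 0xDD3BFE
clock 5: out=0, reg = 0xEE9DFF
clock 6: out=1, reg = 0x774EFF
clock 7: out=1, reg = 0x3BA77F
clock 8: out=1, reg = 0x1DD3BF

100111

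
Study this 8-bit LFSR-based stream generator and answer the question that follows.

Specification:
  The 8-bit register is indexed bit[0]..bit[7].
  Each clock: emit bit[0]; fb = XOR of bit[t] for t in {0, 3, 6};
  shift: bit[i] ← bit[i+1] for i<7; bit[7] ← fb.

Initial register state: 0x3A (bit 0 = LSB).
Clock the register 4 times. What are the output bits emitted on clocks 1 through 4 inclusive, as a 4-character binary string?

0101

reg_0 = 0x3A
clock 1: out=0, reg = 0x9D
clock 2: out=1, reg = 0x4E
clock 3: out=0, reg = 0x27
clock 4: out=1, reg = 0x93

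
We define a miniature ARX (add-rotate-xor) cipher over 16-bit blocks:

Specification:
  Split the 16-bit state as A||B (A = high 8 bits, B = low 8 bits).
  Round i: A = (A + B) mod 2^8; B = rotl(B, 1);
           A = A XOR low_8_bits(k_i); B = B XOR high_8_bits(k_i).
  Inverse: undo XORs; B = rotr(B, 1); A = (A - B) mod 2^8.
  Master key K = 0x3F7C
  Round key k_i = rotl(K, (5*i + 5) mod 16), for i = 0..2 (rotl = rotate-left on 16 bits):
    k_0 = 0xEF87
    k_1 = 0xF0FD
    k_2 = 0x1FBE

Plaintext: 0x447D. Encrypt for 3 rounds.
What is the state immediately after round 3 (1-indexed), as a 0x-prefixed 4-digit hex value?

s_0 = plaintext = 0x447D
s_1 = Round(s_0, k_0) = 0x4615
s_2 = Round(s_1, k_1) = 0xA6DA
s_3 = Round(s_2, k_2) = 0x3EAA

0x3EAA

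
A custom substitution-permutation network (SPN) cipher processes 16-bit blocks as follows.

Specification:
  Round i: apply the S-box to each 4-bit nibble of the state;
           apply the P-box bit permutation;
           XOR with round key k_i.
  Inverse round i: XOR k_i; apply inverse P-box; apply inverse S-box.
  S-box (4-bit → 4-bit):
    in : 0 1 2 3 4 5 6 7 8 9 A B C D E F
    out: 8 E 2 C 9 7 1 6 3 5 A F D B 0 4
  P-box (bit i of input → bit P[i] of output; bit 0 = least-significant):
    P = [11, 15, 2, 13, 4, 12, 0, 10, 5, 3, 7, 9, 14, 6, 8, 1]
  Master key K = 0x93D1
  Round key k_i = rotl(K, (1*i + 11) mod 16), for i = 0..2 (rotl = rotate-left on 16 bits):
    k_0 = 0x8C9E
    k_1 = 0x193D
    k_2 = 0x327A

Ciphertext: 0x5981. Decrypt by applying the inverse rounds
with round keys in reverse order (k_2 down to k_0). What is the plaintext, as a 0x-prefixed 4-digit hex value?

0x5403

s_0 = ciphertext = 0x5981
s_1 = InvRound(s_0, k_2) = 0xBB94
s_2 = InvRound(s_1, k_1) = 0xEBFA
s_3 = InvRound(s_2, k_0) = 0x5403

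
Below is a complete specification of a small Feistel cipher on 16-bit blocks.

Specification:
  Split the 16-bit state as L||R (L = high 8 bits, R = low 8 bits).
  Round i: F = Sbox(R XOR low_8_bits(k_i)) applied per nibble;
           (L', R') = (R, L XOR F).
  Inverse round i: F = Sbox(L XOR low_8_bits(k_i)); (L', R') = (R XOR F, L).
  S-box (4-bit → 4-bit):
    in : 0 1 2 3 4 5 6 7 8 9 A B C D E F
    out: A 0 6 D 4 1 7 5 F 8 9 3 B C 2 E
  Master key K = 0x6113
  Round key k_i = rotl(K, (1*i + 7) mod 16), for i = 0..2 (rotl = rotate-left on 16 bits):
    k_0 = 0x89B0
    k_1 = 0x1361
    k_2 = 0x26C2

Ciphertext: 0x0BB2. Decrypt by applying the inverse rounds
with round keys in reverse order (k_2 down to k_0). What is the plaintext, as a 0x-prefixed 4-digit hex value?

0xB578

s_0 = ciphertext = 0x0BB2
s_1 = InvRound(s_0, k_2) = 0x0A0B
s_2 = InvRound(s_1, k_1) = 0x780A
s_3 = InvRound(s_2, k_0) = 0xB578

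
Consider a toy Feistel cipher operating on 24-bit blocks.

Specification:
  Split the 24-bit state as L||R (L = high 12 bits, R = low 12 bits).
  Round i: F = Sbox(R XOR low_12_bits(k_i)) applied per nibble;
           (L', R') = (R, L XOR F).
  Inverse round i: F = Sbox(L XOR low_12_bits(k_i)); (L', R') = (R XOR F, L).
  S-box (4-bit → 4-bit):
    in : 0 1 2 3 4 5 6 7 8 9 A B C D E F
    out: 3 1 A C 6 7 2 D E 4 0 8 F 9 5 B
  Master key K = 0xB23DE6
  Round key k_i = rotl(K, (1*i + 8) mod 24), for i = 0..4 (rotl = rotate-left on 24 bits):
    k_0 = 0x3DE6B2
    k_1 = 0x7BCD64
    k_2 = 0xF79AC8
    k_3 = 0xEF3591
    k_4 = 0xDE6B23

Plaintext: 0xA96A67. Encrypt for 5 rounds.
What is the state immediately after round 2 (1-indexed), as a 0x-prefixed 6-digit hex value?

0x501440

s_0 = plaintext = 0xA96A67
s_1 = Round(s_0, k_0) = 0xA67501
s_2 = Round(s_1, k_1) = 0x501440
s_3 = Round(s_2, k_2) = 0x4400EF
s_4 = Round(s_3, k_3) = 0x0EF395
s_5 = Round(s_4, k_4) = 0x395E6D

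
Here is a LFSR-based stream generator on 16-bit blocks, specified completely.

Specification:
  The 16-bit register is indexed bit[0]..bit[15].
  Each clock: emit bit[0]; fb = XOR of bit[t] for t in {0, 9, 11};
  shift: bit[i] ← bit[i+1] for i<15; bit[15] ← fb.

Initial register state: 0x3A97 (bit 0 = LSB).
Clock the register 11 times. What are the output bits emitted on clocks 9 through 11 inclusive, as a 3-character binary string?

reg_0 = 0x3A97
clock 1: out=1, reg = 0x9D4B
clock 2: out=1, reg = 0x4EA5
clock 3: out=1, reg = 0xA752
clock 4: out=0, reg = 0xD3A9
clock 5: out=1, reg = 0x69D4
clock 6: out=0, reg = 0xB4EA
clock 7: out=0, reg = 0x5A75
clock 8: out=1, reg = 0xAD3A
clock 9: out=0, reg = 0xD69D
clock 10: out=1, reg = 0x6B4E
clock 11: out=0, reg = 0x35A7

010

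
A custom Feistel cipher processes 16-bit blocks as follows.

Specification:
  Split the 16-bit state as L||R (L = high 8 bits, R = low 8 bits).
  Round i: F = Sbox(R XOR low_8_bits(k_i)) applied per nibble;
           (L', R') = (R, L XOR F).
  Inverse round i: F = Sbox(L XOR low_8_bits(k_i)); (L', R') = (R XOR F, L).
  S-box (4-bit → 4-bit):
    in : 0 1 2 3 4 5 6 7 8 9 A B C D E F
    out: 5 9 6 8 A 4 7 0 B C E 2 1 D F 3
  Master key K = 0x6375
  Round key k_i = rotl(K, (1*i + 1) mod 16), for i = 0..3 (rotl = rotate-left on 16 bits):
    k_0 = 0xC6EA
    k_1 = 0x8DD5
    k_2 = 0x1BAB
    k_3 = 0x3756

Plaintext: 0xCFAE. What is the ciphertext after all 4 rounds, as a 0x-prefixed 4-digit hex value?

s_0 = plaintext = 0xCFAE
s_1 = Round(s_0, k_0) = 0xAE65
s_2 = Round(s_1, k_1) = 0x658B
s_3 = Round(s_2, k_2) = 0x8B00
s_4 = Round(s_3, k_3) = 0x00CC

0x00CC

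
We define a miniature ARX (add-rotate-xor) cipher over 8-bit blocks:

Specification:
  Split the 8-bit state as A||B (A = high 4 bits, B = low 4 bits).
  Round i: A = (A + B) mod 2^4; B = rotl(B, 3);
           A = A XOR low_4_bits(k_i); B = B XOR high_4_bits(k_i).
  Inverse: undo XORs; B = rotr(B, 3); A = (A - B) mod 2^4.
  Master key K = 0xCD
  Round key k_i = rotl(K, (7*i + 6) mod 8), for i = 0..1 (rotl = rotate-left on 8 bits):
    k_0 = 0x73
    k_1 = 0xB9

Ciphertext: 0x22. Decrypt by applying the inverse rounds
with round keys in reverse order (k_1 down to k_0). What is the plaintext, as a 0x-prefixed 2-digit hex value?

0x38

s_0 = ciphertext = 0x22
s_1 = InvRound(s_0, k_1) = 0x83
s_2 = InvRound(s_1, k_0) = 0x38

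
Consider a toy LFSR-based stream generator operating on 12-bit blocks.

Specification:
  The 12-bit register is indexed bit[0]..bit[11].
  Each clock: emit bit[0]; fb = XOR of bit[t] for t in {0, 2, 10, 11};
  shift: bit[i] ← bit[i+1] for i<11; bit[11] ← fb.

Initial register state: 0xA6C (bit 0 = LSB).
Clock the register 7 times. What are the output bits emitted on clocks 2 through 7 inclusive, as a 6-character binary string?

reg_0 = 0xA6C
clock 1: out=0, reg = 0x536
clock 2: out=0, reg = 0x29B
clock 3: out=1, reg = 0x94D
clock 4: out=1, reg = 0xCA6
clock 5: out=0, reg = 0xE53
clock 6: out=1, reg = 0xF29
clock 7: out=1, reg = 0xF94

011011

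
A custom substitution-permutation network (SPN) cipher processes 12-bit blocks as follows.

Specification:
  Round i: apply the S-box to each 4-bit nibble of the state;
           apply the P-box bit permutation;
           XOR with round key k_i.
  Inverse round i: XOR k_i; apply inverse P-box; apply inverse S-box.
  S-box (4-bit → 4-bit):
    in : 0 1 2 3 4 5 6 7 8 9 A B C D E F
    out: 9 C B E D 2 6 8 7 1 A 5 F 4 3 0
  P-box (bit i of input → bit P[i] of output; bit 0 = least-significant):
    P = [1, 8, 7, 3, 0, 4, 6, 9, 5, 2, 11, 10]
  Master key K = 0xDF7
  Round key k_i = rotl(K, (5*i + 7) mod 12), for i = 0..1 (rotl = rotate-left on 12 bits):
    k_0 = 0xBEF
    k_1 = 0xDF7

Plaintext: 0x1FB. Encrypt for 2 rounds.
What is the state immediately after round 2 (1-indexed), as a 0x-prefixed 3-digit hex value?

0x927

s_0 = plaintext = 0x1FB
s_1 = Round(s_0, k_0) = 0x76D
s_2 = Round(s_1, k_1) = 0x927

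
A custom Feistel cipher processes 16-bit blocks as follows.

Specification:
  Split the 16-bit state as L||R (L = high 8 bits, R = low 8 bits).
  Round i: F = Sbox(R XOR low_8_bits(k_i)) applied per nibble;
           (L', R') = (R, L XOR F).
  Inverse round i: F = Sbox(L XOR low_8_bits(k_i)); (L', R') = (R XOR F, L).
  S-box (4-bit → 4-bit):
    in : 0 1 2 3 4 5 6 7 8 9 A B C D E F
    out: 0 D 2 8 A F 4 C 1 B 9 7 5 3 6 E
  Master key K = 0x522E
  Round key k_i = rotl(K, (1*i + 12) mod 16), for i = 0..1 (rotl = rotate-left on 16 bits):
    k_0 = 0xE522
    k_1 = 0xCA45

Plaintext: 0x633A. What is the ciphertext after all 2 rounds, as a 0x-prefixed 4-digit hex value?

0xB2D6

s_0 = plaintext = 0x633A
s_1 = Round(s_0, k_0) = 0x3AB2
s_2 = Round(s_1, k_1) = 0xB2D6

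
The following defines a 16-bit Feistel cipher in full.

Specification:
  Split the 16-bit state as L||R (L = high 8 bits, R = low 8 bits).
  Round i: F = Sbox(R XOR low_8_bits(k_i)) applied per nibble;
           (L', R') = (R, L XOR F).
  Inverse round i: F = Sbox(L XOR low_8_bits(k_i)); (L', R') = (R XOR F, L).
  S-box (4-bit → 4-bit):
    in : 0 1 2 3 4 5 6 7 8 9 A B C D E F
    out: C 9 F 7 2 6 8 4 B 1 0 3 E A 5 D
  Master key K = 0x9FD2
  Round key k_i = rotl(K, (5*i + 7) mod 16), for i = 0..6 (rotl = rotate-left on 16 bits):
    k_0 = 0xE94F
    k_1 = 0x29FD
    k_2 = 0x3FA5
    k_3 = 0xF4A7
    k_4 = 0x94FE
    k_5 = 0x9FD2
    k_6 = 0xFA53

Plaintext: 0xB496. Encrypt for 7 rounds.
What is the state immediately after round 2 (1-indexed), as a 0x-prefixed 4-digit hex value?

s_0 = plaintext = 0xB496
s_1 = Round(s_0, k_0) = 0x9615
s_2 = Round(s_1, k_1) = 0x15CD
s_3 = Round(s_2, k_2) = 0xCD9E
s_4 = Round(s_3, k_3) = 0x9EBC
s_5 = Round(s_4, k_4) = 0xBCB1
s_6 = Round(s_5, k_5) = 0xB13B
s_7 = Round(s_6, k_6) = 0x3B3A

0x15CD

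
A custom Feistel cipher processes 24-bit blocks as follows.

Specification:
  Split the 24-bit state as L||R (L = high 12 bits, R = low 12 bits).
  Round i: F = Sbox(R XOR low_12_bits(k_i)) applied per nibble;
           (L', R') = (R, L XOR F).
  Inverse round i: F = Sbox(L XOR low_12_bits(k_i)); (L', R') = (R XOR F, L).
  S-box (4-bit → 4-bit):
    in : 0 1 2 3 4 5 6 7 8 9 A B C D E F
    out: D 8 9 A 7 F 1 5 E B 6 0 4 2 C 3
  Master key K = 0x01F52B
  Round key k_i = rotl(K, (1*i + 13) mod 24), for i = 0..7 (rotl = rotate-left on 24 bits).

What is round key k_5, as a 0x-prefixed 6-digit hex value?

0xAC07D4

K = 0x01F52B
k_0 = rotl(K, (1*0+13) mod 24) = rotl(K, 13) = 0xA5603E
k_1 = rotl(K, (1*1+13) mod 24) = rotl(K, 14) = 0x4AC07D
k_2 = rotl(K, (1*2+13) mod 24) = rotl(K, 15) = 0x9580FA
k_3 = rotl(K, (1*3+13) mod 24) = rotl(K, 16) = 0x2B01F5
k_4 = rotl(K, (1*4+13) mod 24) = rotl(K, 17) = 0x5603EA
k_5 = rotl(K, (1*5+13) mod 24) = rotl(K, 18) = 0xAC07D4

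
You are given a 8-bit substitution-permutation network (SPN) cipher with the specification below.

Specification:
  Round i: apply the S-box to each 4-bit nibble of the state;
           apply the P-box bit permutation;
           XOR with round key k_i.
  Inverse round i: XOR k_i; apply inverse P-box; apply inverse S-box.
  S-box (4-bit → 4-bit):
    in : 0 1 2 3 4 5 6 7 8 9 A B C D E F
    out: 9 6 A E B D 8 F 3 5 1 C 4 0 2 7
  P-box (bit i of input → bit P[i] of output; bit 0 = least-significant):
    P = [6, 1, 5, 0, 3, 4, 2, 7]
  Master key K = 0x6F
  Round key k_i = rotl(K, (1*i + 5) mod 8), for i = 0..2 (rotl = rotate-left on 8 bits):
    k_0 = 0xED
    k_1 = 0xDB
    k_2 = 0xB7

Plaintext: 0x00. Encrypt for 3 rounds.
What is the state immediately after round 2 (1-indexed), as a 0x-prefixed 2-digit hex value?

0x08

s_0 = plaintext = 0x00
s_1 = Round(s_0, k_0) = 0x24
s_2 = Round(s_1, k_1) = 0x08
s_3 = Round(s_2, k_2) = 0x7D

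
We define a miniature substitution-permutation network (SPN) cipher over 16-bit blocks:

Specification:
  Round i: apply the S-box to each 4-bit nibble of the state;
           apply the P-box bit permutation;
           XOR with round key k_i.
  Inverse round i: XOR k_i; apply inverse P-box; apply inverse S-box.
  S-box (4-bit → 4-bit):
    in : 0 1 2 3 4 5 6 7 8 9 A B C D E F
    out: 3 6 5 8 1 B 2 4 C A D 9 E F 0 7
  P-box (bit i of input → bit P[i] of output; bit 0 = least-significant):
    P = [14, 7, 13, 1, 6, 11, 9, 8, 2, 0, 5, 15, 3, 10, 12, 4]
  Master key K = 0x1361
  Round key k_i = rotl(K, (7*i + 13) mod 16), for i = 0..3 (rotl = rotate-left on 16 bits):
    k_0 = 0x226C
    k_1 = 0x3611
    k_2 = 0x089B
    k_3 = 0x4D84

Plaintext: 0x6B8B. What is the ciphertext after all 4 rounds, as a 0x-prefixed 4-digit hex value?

0x51C7

s_0 = plaintext = 0x6B8B
s_1 = Round(s_0, k_0) = 0xE56A
s_2 = Round(s_1, k_1) = 0xDE16
s_3 = Round(s_2, k_2) = 0x1603
s_4 = Round(s_3, k_3) = 0x51C7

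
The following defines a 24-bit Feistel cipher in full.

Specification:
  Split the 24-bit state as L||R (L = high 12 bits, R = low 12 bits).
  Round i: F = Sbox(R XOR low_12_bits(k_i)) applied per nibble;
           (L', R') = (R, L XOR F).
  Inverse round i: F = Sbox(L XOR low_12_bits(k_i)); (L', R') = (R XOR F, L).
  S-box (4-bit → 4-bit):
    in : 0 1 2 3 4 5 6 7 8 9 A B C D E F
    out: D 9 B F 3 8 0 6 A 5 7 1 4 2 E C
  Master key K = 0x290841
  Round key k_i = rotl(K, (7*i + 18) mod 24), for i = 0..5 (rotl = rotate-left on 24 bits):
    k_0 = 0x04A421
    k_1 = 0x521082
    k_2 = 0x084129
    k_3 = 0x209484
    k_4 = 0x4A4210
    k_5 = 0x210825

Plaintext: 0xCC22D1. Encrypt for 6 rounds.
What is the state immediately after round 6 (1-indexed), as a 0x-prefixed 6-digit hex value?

s_0 = plaintext = 0xCC22D1
s_1 = Round(s_0, k_0) = 0x2D1C0F
s_2 = Round(s_1, k_1) = 0xC0F673
s_3 = Round(s_2, k_2) = 0x673A88
s_4 = Round(s_3, k_3) = 0xA888A7
s_5 = Round(s_4, k_4) = 0x8A7D9E
s_6 = Round(s_5, k_5) = 0xD9E0B6

0xD9E0B6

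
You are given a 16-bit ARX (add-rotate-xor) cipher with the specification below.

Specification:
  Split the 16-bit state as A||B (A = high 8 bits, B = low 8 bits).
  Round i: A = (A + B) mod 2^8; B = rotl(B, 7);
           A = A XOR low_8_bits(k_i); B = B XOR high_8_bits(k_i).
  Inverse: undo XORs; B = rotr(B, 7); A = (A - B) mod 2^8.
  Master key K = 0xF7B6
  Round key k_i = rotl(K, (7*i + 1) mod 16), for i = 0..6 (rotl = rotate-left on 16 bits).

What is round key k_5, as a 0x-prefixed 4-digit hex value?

K = 0xF7B6
k_0 = rotl(K, (7*0+1) mod 16) = rotl(K, 1) = 0xEF6D
k_1 = rotl(K, (7*1+1) mod 16) = rotl(K, 8) = 0xB6F7
k_2 = rotl(K, (7*2+1) mod 16) = rotl(K, 15) = 0x7BDB
k_3 = rotl(K, (7*3+1) mod 16) = rotl(K, 6) = 0xEDBD
k_4 = rotl(K, (7*4+1) mod 16) = rotl(K, 13) = 0xDEF6
k_5 = rotl(K, (7*5+1) mod 16) = rotl(K, 4) = 0x7B6F

0x7B6F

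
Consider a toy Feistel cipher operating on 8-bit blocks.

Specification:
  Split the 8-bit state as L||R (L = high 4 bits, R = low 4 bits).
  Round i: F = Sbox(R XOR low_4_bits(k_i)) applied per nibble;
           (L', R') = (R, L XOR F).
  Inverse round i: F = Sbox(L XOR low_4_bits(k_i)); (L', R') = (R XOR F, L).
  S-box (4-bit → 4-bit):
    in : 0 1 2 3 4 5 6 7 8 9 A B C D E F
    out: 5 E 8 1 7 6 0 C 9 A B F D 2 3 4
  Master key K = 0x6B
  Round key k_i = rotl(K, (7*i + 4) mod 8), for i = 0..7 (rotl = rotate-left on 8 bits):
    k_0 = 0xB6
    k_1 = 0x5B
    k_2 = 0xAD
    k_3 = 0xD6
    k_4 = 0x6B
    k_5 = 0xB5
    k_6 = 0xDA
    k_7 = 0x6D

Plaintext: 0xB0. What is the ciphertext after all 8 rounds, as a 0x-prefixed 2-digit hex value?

s_0 = plaintext = 0xB0
s_1 = Round(s_0, k_0) = 0x0B
s_2 = Round(s_1, k_1) = 0xB5
s_3 = Round(s_2, k_2) = 0x52
s_4 = Round(s_3, k_3) = 0x22
s_5 = Round(s_4, k_4) = 0x28
s_6 = Round(s_5, k_5) = 0x80
s_7 = Round(s_6, k_6) = 0x03
s_8 = Round(s_7, k_7) = 0x33

0x33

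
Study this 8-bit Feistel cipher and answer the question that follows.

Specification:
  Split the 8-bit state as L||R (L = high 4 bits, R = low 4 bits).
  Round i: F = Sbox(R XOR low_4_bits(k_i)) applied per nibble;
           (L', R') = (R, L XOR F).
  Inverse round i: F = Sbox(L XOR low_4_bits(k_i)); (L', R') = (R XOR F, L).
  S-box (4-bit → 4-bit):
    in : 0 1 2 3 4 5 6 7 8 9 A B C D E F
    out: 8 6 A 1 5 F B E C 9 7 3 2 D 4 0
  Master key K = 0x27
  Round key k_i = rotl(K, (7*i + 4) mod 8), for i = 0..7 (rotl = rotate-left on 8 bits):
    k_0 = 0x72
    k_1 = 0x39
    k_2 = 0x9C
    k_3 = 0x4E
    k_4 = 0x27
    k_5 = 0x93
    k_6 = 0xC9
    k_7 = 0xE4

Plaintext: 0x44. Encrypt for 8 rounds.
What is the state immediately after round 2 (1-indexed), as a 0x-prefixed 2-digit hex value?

0xFF

s_0 = plaintext = 0x44
s_1 = Round(s_0, k_0) = 0x4F
s_2 = Round(s_1, k_1) = 0xFF
s_3 = Round(s_2, k_2) = 0xFE
s_4 = Round(s_3, k_3) = 0xE7
s_5 = Round(s_4, k_4) = 0x76
s_6 = Round(s_5, k_5) = 0x68
s_7 = Round(s_6, k_6) = 0x80
s_8 = Round(s_7, k_7) = 0x0D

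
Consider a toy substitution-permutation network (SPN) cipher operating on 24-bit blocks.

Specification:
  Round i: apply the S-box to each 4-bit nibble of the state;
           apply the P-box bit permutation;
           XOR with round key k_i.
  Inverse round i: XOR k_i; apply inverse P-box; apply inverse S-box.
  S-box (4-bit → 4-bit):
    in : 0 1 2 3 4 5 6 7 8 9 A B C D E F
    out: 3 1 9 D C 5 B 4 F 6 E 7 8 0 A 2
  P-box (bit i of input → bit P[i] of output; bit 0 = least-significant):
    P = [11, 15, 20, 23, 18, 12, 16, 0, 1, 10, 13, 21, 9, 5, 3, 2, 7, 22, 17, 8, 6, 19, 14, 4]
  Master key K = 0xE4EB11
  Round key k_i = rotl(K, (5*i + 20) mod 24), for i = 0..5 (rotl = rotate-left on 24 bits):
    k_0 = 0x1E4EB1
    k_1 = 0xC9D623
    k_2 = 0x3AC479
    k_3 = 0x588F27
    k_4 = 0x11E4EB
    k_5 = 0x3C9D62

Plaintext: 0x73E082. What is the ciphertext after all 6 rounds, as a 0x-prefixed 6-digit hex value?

s_0 = plaintext = 0x73E082
s_1 = Round(s_0, k_0) = 0x991316
s_2 = Round(s_1, k_1) = 0x273C21
s_3 = Round(s_2, k_2) = 0x1CCE24
s_4 = Round(s_3, k_3) = 0xEC8A62
s_5 = Round(s_4, k_4) = 0xBDDBD6
s_6 = Round(s_5, k_5) = 0xB47120

0xB47120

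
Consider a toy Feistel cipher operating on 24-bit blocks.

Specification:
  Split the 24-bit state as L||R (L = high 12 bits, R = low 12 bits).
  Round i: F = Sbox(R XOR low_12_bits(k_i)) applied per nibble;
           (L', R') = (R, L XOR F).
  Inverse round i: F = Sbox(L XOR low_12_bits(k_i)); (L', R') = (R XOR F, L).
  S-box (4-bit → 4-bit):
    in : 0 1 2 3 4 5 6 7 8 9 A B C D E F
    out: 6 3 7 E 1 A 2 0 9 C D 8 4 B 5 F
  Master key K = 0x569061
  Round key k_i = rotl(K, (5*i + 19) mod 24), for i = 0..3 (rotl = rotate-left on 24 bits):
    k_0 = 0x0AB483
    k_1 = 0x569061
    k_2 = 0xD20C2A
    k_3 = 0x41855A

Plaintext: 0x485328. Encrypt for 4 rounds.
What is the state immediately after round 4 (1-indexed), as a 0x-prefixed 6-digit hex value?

0x10F366

s_0 = plaintext = 0x485328
s_1 = Round(s_0, k_0) = 0x32845D
s_2 = Round(s_1, k_1) = 0x45D2CC
s_3 = Round(s_2, k_2) = 0x2CC10F
s_4 = Round(s_3, k_3) = 0x10F366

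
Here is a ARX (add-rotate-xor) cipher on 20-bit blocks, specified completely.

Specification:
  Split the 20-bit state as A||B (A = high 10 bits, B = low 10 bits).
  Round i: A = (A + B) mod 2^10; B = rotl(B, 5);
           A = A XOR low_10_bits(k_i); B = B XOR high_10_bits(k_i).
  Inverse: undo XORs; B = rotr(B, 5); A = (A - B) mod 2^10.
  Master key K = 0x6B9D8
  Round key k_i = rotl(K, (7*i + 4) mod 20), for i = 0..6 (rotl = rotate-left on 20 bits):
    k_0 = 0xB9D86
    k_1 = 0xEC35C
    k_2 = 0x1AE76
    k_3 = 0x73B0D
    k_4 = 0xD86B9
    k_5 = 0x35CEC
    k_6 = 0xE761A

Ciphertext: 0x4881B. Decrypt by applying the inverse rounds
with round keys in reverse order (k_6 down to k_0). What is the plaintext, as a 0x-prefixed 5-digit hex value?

0x677DA

s_0 = ciphertext = 0x4881B
s_1 = InvRound(s_0, k_6) = 0x970DC
s_2 = InvRound(s_1, k_5) = 0x54160
s_3 = InvRound(s_2, k_4) = 0xEE430
s_4 = InvRound(s_3, k_3) = 0x397CF
s_5 = InvRound(s_4, k_2) = 0x7D89D
s_6 = InvRound(s_5, k_1) = 0x3C5B9
s_7 = InvRound(s_6, k_0) = 0x677DA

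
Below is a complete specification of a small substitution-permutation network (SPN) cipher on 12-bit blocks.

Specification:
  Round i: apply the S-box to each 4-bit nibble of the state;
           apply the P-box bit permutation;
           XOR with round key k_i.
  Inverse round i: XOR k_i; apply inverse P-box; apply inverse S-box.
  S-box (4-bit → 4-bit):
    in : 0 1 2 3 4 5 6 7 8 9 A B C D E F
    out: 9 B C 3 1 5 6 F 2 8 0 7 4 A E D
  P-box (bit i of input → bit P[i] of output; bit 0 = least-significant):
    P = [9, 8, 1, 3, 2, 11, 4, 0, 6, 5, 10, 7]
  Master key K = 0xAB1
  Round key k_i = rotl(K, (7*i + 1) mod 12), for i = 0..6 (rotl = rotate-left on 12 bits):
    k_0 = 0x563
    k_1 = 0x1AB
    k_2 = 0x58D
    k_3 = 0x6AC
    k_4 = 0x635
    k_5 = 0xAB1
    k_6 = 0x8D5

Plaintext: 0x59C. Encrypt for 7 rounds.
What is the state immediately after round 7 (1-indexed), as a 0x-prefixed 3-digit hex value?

s_0 = plaintext = 0x59C
s_1 = Round(s_0, k_0) = 0x120
s_2 = Round(s_1, k_1) = 0x352
s_3 = Round(s_2, k_2) = 0x5F3
s_4 = Round(s_3, k_3) = 0x1F9
s_5 = Round(s_4, k_4) = 0x6C8
s_6 = Round(s_5, k_5) = 0xF81
s_7 = Round(s_6, k_6) = 0x71D

0x71D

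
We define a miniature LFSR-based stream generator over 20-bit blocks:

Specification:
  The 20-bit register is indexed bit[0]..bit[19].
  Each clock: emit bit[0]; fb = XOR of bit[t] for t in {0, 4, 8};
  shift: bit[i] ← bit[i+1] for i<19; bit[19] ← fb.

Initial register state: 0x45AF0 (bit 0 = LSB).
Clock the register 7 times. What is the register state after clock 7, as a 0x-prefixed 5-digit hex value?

reg_0 = 0x45AF0
clock 1: out=0, reg = 0xA2D78
clock 2: out=0, reg = 0x516BC
clock 3: out=0, reg = 0xA8B5E
clock 4: out=0, reg = 0x545AF
clock 5: out=1, reg = 0x2A2D7
clock 6: out=1, reg = 0x1516B
clock 7: out=1, reg = 0x0A8B5

0x0A8B5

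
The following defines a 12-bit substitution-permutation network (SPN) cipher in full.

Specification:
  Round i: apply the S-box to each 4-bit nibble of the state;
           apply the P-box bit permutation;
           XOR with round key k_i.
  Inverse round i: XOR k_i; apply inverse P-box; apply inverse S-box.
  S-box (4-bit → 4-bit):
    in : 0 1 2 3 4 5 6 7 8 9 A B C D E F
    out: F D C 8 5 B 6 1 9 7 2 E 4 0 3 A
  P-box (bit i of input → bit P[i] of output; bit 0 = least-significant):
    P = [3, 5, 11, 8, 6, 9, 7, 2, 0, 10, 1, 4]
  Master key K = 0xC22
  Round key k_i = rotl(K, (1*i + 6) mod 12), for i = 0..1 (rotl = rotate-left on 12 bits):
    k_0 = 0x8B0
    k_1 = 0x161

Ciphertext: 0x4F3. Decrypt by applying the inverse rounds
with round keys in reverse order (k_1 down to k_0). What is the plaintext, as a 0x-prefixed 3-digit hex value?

s_0 = ciphertext = 0x4F3
s_1 = InvRound(s_0, k_1) = 0xBC3
s_2 = InvRound(s_1, k_0) = 0x1EF

0x1EF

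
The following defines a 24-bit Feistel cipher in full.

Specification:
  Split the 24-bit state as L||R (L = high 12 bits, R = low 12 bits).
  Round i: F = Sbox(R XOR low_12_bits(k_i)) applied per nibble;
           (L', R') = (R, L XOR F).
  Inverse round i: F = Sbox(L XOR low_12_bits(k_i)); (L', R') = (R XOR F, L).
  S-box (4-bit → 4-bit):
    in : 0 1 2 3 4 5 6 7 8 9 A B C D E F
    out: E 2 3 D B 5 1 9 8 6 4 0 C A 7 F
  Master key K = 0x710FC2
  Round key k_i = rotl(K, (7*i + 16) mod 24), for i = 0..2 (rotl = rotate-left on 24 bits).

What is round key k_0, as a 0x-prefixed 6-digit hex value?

0xC2710F

K = 0x710FC2
k_0 = rotl(K, (7*0+16) mod 24) = rotl(K, 16) = 0xC2710F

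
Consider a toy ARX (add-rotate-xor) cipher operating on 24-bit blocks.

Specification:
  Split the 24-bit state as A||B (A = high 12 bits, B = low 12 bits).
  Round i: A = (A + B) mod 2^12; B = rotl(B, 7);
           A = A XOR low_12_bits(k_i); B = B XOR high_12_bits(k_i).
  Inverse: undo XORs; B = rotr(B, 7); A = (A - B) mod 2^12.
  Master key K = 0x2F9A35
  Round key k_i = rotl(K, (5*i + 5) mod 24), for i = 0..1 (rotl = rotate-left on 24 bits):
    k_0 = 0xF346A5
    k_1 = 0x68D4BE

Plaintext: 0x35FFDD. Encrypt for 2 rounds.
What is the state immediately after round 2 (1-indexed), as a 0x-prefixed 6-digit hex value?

0x3DD383

s_0 = plaintext = 0x35FFDD
s_1 = Round(s_0, k_0) = 0x5991CA
s_2 = Round(s_1, k_1) = 0x3DD383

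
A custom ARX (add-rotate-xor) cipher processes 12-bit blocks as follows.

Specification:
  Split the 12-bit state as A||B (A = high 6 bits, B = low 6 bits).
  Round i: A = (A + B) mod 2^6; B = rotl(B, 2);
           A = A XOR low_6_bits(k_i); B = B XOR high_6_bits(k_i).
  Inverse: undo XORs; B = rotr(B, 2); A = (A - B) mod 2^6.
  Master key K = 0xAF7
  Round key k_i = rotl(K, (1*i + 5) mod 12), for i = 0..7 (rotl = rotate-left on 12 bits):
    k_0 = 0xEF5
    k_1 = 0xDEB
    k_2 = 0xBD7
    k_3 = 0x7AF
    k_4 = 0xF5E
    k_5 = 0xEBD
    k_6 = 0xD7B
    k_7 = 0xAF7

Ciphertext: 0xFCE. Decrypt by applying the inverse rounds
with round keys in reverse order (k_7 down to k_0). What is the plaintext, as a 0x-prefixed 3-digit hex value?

0x82F

s_0 = ciphertext = 0xFCE
s_1 = InvRound(s_0, k_7) = 0xBD9
s_2 = InvRound(s_1, k_6) = 0x24B
s_3 = InvRound(s_2, k_5) = 0x61C
s_4 = InvRound(s_3, k_4) = 0xB98
s_5 = InvRound(s_4, k_3) = 0x821
s_6 = InvRound(s_5, k_2) = 0x523
s_7 = InvRound(s_6, k_1) = 0xE85
s_8 = InvRound(s_7, k_0) = 0x82F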